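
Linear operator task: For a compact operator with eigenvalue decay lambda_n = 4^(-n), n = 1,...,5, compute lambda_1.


The eigenvalue formula gives lambda_1 = 1/4^1
= 1/4
= 0.2500

0.2500


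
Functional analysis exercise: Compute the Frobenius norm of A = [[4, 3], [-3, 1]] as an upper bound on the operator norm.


||A||_F^2 = sum a_ij^2
= 4^2 + 3^2 + (-3)^2 + 1^2
= 16 + 9 + 9 + 1 = 35
||A||_F = sqrt(35) = 5.9161

5.9161


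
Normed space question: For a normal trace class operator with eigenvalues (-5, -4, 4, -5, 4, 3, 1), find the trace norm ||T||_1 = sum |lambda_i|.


For a normal operator, singular values equal |eigenvalues|.
Trace norm = sum |lambda_i| = 5 + 4 + 4 + 5 + 4 + 3 + 1
= 26

26


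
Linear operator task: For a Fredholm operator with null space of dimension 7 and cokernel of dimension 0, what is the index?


The Fredholm index is defined as ind(T) = dim(ker T) - dim(coker T)
= 7 - 0
= 7

7


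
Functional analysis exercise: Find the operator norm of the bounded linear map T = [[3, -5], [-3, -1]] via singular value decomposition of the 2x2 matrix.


A^T A = [[18, -12], [-12, 26]]
trace(A^T A) = 44, det(A^T A) = 324
discriminant = 44^2 - 4*324 = 640
Largest eigenvalue of A^T A = (trace + sqrt(disc))/2 = 34.6491
||T|| = sqrt(34.6491) = 5.8863

5.8863


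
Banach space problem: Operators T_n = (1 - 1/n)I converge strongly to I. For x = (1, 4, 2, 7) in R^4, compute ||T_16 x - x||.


T_16 x - x = (1 - 1/16)x - x = -x/16
||x|| = sqrt(70) = 8.3666
||T_16 x - x|| = ||x||/16 = 8.3666/16 = 0.5229

0.5229


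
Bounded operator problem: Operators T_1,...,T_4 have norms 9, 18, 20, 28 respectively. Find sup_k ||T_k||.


By the Uniform Boundedness Principle, the supremum of norms is finite.
sup_k ||T_k|| = max(9, 18, 20, 28) = 28

28


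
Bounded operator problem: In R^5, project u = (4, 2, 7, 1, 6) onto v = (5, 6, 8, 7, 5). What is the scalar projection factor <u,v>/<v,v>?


Computing <u,v> = 4*5 + 2*6 + 7*8 + 1*7 + 6*5 = 125
Computing <v,v> = 5^2 + 6^2 + 8^2 + 7^2 + 5^2 = 199
Projection coefficient = 125/199 = 0.6281

0.6281


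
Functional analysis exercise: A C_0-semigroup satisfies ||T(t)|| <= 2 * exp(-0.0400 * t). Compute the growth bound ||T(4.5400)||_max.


||T(4.5400)|| <= 2 * exp(-0.0400 * 4.5400)
= 2 * exp(-0.1816)
= 2 * 0.8339
= 1.6679

1.6679


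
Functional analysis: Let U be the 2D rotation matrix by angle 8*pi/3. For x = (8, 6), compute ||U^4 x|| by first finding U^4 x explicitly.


U is a rotation by theta = 8*pi/3
U^4 = rotation by 4*theta = 32*pi/3 = 2*pi/3 (mod 2*pi)
cos(2*pi/3) = -0.5000, sin(2*pi/3) = 0.8660
U^4 x = (-0.5000 * 8 - 0.8660 * 6, 0.8660 * 8 + -0.5000 * 6)
= (-9.1962, 3.9282)
||U^4 x|| = sqrt((-9.1962)^2 + 3.9282^2) = sqrt(100.0000) = 10.0000

10.0000


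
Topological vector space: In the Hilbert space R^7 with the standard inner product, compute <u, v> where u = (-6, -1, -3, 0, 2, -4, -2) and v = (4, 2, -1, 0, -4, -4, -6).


Computing the standard inner product <u, v> = sum u_i * v_i
= -6*4 + -1*2 + -3*-1 + 0*0 + 2*-4 + -4*-4 + -2*-6
= -24 + -2 + 3 + 0 + -8 + 16 + 12
= -3

-3


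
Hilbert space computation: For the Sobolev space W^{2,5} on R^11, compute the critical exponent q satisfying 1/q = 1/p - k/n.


Using the Sobolev embedding formula: 1/q = 1/p - k/n
1/q = 1/5 - 2/11 = 1/55
q = 1/(1/55) = 55

55.0000


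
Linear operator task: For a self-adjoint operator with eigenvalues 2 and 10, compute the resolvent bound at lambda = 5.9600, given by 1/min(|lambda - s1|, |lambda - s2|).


dist(5.9600, {2, 10}) = min(|5.9600 - 2|, |5.9600 - 10|)
= min(3.9600, 4.0400) = 3.9600
Resolvent bound = 1/3.9600 = 0.2525

0.2525


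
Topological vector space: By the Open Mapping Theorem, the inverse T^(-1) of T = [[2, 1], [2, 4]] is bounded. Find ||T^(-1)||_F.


det(T) = 2*4 - 1*2 = 6
T^(-1) = (1/6) * [[4, -1], [-2, 2]] = [[0.6667, -0.1667], [-0.3333, 0.3333]]
||T^(-1)||_F^2 = 0.6667^2 + (-0.1667)^2 + (-0.3333)^2 + 0.3333^2 = 0.6944
||T^(-1)||_F = sqrt(0.6944) = 0.8333

0.8333


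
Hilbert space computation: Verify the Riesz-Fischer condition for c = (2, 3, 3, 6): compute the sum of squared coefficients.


sum |c_n|^2 = 2^2 + 3^2 + 3^2 + 6^2
= 4 + 9 + 9 + 36
= 58

58


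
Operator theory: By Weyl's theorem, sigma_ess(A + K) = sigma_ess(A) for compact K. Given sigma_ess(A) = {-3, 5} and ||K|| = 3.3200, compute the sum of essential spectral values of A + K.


By Weyl's theorem, the essential spectrum is invariant under compact perturbations.
sigma_ess(A + K) = sigma_ess(A) = {-3, 5}
Sum = -3 + 5 = 2

2


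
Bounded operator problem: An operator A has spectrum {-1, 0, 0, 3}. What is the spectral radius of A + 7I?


Spectrum of A + 7I = {6, 7, 7, 10}
Spectral radius = max |lambda| over the shifted spectrum
= max(6, 7, 7, 10) = 10

10


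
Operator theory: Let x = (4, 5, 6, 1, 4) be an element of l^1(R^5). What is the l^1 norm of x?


The l^1 norm equals the sum of absolute values of all components.
||x||_1 = 4 + 5 + 6 + 1 + 4
= 20

20.0000


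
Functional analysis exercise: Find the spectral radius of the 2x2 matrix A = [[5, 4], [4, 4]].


For a 2x2 matrix, eigenvalues satisfy lambda^2 - (trace)*lambda + det = 0
trace = 5 + 4 = 9
det = 5*4 - 4*4 = 4
discriminant = 9^2 - 4*(4) = 65
spectral radius = max |eigenvalue| = 8.5311

8.5311


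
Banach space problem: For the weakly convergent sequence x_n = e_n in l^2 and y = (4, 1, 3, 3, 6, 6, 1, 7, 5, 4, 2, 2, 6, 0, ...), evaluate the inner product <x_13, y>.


x_13 = e_13 is the standard basis vector with 1 in position 13.
<x_13, y> = y_13 = 6
As n -> infinity, <x_n, y> -> 0, confirming weak convergence of (x_n) to 0.

6


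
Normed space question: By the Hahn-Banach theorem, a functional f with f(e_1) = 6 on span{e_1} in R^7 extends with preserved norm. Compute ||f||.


The norm of f is given by ||f|| = sup_{||x||=1} |f(x)|.
On span{e_1}, ||e_1|| = 1, so ||f|| = |f(e_1)| / ||e_1||
= |6| / 1 = 6.0000

6.0000


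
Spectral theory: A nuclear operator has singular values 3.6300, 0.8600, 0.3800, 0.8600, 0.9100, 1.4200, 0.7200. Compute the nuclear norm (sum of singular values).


The nuclear norm is the sum of all singular values.
||T||_1 = 3.6300 + 0.8600 + 0.3800 + 0.8600 + 0.9100 + 1.4200 + 0.7200
= 8.7800

8.7800


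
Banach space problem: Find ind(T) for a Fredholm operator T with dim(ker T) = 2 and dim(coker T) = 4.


The Fredholm index is defined as ind(T) = dim(ker T) - dim(coker T)
= 2 - 4
= -2

-2


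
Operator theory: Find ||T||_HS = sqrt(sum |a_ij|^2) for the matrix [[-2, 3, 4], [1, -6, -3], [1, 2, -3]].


The Hilbert-Schmidt norm is sqrt(sum of squares of all entries).
Sum of squares = (-2)^2 + 3^2 + 4^2 + 1^2 + (-6)^2 + (-3)^2 + 1^2 + 2^2 + (-3)^2
= 4 + 9 + 16 + 1 + 36 + 9 + 1 + 4 + 9 = 89
||T||_HS = sqrt(89) = 9.4340

9.4340


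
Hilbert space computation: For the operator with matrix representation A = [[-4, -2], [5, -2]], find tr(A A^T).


trace(A * A^T) = sum of squares of all entries
= (-4)^2 + (-2)^2 + 5^2 + (-2)^2
= 16 + 4 + 25 + 4
= 49

49


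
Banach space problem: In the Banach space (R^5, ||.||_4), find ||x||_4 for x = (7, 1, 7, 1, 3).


The l^4 norm = (sum |x_i|^4)^(1/4)
Sum of 4th powers = 2401 + 1 + 2401 + 1 + 81 = 4885
||x||_4 = (4885)^(1/4) = 8.3602

8.3602


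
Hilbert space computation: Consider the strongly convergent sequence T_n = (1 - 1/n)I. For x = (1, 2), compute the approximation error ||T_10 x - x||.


T_10 x - x = (1 - 1/10)x - x = -x/10
||x|| = sqrt(5) = 2.2361
||T_10 x - x|| = ||x||/10 = 2.2361/10 = 0.2236

0.2236


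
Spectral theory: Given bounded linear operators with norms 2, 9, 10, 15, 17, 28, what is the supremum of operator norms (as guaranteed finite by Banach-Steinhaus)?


By the Uniform Boundedness Principle, the supremum of norms is finite.
sup_k ||T_k|| = max(2, 9, 10, 15, 17, 28) = 28

28


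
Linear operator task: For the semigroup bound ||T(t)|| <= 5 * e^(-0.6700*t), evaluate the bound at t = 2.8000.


||T(2.8000)|| <= 5 * exp(-0.6700 * 2.8000)
= 5 * exp(-1.8760)
= 5 * 0.1532
= 0.7660

0.7660


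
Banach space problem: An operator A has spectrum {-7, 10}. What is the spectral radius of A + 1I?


Spectrum of A + 1I = {-6, 11}
Spectral radius = max |lambda| over the shifted spectrum
= max(6, 11) = 11

11


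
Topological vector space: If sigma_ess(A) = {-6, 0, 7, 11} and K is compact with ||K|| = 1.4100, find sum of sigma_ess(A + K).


By Weyl's theorem, the essential spectrum is invariant under compact perturbations.
sigma_ess(A + K) = sigma_ess(A) = {-6, 0, 7, 11}
Sum = -6 + 0 + 7 + 11 = 12

12


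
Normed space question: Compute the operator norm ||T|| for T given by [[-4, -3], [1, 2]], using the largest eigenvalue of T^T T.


A^T A = [[17, 14], [14, 13]]
trace(A^T A) = 30, det(A^T A) = 25
discriminant = 30^2 - 4*25 = 800
Largest eigenvalue of A^T A = (trace + sqrt(disc))/2 = 29.1421
||T|| = sqrt(29.1421) = 5.3983

5.3983


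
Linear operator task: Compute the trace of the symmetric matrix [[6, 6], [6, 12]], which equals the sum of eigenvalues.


For a self-adjoint (symmetric) matrix, the eigenvalues are real.
The sum of eigenvalues equals the trace of the matrix.
trace = 6 + 12 = 18

18


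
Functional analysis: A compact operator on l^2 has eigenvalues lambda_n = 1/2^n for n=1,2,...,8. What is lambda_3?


The eigenvalue formula gives lambda_3 = 1/2^3
= 1/8
= 0.1250

0.1250


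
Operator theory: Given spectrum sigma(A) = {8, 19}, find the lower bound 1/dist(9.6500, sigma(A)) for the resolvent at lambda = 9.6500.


dist(9.6500, {8, 19}) = min(|9.6500 - 8|, |9.6500 - 19|)
= min(1.6500, 9.3500) = 1.6500
Resolvent bound = 1/1.6500 = 0.6061

0.6061


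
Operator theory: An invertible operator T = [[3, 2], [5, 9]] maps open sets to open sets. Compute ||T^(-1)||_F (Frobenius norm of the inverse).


det(T) = 3*9 - 2*5 = 17
T^(-1) = (1/17) * [[9, -2], [-5, 3]] = [[0.5294, -0.1176], [-0.2941, 0.1765]]
||T^(-1)||_F^2 = 0.5294^2 + (-0.1176)^2 + (-0.2941)^2 + 0.1765^2 = 0.4118
||T^(-1)||_F = sqrt(0.4118) = 0.6417

0.6417


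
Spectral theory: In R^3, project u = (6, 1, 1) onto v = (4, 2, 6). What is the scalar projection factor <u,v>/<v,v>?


Computing <u,v> = 6*4 + 1*2 + 1*6 = 32
Computing <v,v> = 4^2 + 2^2 + 6^2 = 56
Projection coefficient = 32/56 = 0.5714

0.5714


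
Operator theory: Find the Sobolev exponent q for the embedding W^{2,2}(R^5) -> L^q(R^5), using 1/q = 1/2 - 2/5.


Using the Sobolev embedding formula: 1/q = 1/p - k/n
1/q = 1/2 - 2/5 = 1/10
q = 1/(1/10) = 10

10.0000


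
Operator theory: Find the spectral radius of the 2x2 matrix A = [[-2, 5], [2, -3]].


For a 2x2 matrix, eigenvalues satisfy lambda^2 - (trace)*lambda + det = 0
trace = -2 + -3 = -5
det = -2*-3 - 5*2 = -4
discriminant = (-5)^2 - 4*(-4) = 41
spectral radius = max |eigenvalue| = 5.7016

5.7016


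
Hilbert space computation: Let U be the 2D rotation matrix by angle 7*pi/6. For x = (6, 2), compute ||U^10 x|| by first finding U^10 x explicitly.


U is a rotation by theta = 7*pi/6
U^10 = rotation by 10*theta = 70*pi/6 = 10*pi/6 (mod 2*pi)
cos(10*pi/6) = 0.5000, sin(10*pi/6) = -0.8660
U^10 x = (0.5000 * 6 - -0.8660 * 2, -0.8660 * 6 + 0.5000 * 2)
= (4.7321, -4.1962)
||U^10 x|| = sqrt(4.7321^2 + (-4.1962)^2) = sqrt(40.0000) = 6.3246

6.3246


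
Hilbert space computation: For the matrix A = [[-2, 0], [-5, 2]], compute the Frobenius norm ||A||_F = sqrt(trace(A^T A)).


||A||_F^2 = sum a_ij^2
= (-2)^2 + 0^2 + (-5)^2 + 2^2
= 4 + 0 + 25 + 4 = 33
||A||_F = sqrt(33) = 5.7446

5.7446


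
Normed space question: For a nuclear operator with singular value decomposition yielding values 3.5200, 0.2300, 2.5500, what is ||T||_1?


The nuclear norm is the sum of all singular values.
||T||_1 = 3.5200 + 0.2300 + 2.5500
= 6.3000

6.3000


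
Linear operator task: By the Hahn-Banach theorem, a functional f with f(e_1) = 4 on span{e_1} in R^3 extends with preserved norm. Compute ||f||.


The norm of f is given by ||f|| = sup_{||x||=1} |f(x)|.
On span{e_1}, ||e_1|| = 1, so ||f|| = |f(e_1)| / ||e_1||
= |4| / 1 = 4.0000

4.0000


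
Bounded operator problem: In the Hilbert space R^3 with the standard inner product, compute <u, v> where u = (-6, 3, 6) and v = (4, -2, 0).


Computing the standard inner product <u, v> = sum u_i * v_i
= -6*4 + 3*-2 + 6*0
= -24 + -6 + 0
= -30

-30


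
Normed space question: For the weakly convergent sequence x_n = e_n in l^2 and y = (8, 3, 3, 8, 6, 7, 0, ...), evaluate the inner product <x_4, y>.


x_4 = e_4 is the standard basis vector with 1 in position 4.
<x_4, y> = y_4 = 8
As n -> infinity, <x_n, y> -> 0, confirming weak convergence of (x_n) to 0.

8


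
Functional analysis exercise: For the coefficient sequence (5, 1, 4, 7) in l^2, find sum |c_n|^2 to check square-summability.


sum |c_n|^2 = 5^2 + 1^2 + 4^2 + 7^2
= 25 + 1 + 16 + 49
= 91

91


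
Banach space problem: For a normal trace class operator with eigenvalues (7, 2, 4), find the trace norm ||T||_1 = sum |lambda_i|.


For a normal operator, singular values equal |eigenvalues|.
Trace norm = sum |lambda_i| = 7 + 2 + 4
= 13

13


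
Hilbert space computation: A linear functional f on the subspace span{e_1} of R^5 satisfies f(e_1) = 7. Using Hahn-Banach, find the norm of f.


The norm of f is given by ||f|| = sup_{||x||=1} |f(x)|.
On span{e_1}, ||e_1|| = 1, so ||f|| = |f(e_1)| / ||e_1||
= |7| / 1 = 7.0000

7.0000


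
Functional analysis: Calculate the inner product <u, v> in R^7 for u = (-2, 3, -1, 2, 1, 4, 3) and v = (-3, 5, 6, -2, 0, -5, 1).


Computing the standard inner product <u, v> = sum u_i * v_i
= -2*-3 + 3*5 + -1*6 + 2*-2 + 1*0 + 4*-5 + 3*1
= 6 + 15 + -6 + -4 + 0 + -20 + 3
= -6

-6


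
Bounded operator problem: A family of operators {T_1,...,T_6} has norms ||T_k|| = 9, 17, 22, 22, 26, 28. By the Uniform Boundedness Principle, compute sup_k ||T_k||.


By the Uniform Boundedness Principle, the supremum of norms is finite.
sup_k ||T_k|| = max(9, 17, 22, 22, 26, 28) = 28

28


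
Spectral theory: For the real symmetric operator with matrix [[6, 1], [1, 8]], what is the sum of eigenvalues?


For a self-adjoint (symmetric) matrix, the eigenvalues are real.
The sum of eigenvalues equals the trace of the matrix.
trace = 6 + 8 = 14

14


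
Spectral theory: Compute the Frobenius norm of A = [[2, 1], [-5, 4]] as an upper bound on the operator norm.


||A||_F^2 = sum a_ij^2
= 2^2 + 1^2 + (-5)^2 + 4^2
= 4 + 1 + 25 + 16 = 46
||A||_F = sqrt(46) = 6.7823

6.7823


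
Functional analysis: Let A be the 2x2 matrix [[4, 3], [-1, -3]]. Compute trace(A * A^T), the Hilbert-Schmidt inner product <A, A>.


trace(A * A^T) = sum of squares of all entries
= 4^2 + 3^2 + (-1)^2 + (-3)^2
= 16 + 9 + 1 + 9
= 35

35


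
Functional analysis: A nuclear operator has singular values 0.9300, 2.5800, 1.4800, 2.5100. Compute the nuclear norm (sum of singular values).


The nuclear norm is the sum of all singular values.
||T||_1 = 0.9300 + 2.5800 + 1.4800 + 2.5100
= 7.5000

7.5000


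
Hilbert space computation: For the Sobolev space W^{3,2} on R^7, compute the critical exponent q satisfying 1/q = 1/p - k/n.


Using the Sobolev embedding formula: 1/q = 1/p - k/n
1/q = 1/2 - 3/7 = 1/14
q = 1/(1/14) = 14

14.0000


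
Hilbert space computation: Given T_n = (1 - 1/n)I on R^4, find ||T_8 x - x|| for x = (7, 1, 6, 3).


T_8 x - x = (1 - 1/8)x - x = -x/8
||x|| = sqrt(95) = 9.7468
||T_8 x - x|| = ||x||/8 = 9.7468/8 = 1.2183

1.2183


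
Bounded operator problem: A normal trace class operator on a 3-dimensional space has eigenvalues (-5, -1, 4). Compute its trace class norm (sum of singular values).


For a normal operator, singular values equal |eigenvalues|.
Trace norm = sum |lambda_i| = 5 + 1 + 4
= 10

10


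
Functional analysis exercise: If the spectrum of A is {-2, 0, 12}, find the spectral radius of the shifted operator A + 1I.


Spectrum of A + 1I = {-1, 1, 13}
Spectral radius = max |lambda| over the shifted spectrum
= max(1, 1, 13) = 13

13


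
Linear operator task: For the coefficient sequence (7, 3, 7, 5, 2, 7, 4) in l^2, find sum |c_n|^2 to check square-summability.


sum |c_n|^2 = 7^2 + 3^2 + 7^2 + 5^2 + 2^2 + 7^2 + 4^2
= 49 + 9 + 49 + 25 + 4 + 49 + 16
= 201

201


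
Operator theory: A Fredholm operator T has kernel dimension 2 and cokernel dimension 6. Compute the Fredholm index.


The Fredholm index is defined as ind(T) = dim(ker T) - dim(coker T)
= 2 - 6
= -4

-4


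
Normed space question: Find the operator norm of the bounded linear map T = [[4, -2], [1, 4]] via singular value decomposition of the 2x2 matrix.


A^T A = [[17, -4], [-4, 20]]
trace(A^T A) = 37, det(A^T A) = 324
discriminant = 37^2 - 4*324 = 73
Largest eigenvalue of A^T A = (trace + sqrt(disc))/2 = 22.7720
||T|| = sqrt(22.7720) = 4.7720

4.7720


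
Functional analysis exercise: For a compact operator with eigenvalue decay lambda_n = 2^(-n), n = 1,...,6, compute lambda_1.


The eigenvalue formula gives lambda_1 = 1/2^1
= 1/2
= 0.5000

0.5000


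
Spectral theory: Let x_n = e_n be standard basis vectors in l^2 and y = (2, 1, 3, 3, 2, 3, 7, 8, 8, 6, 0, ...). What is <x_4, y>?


x_4 = e_4 is the standard basis vector with 1 in position 4.
<x_4, y> = y_4 = 3
As n -> infinity, <x_n, y> -> 0, confirming weak convergence of (x_n) to 0.

3


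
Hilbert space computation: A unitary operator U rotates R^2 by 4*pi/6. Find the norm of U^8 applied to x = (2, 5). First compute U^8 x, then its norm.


U is a rotation by theta = 4*pi/6
U^8 = rotation by 8*theta = 32*pi/6 = 8*pi/6 (mod 2*pi)
cos(8*pi/6) = -0.5000, sin(8*pi/6) = -0.8660
U^8 x = (-0.5000 * 2 - -0.8660 * 5, -0.8660 * 2 + -0.5000 * 5)
= (3.3301, -4.2321)
||U^8 x|| = sqrt(3.3301^2 + (-4.2321)^2) = sqrt(29.0000) = 5.3852

5.3852


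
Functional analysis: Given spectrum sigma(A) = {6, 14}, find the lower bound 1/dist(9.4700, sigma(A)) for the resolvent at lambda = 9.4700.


dist(9.4700, {6, 14}) = min(|9.4700 - 6|, |9.4700 - 14|)
= min(3.4700, 4.5300) = 3.4700
Resolvent bound = 1/3.4700 = 0.2882

0.2882


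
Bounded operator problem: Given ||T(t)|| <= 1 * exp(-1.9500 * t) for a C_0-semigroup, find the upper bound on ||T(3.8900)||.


||T(3.8900)|| <= 1 * exp(-1.9500 * 3.8900)
= 1 * exp(-7.5855)
= 1 * 5.0776e-04
= 5.0776e-04

5.0776e-04


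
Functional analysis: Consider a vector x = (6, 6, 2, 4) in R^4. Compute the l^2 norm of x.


The l^2 norm = (sum |x_i|^2)^(1/2)
Sum of 2th powers = 36 + 36 + 4 + 16 = 92
||x||_2 = (92)^(1/2) = 9.5917

9.5917


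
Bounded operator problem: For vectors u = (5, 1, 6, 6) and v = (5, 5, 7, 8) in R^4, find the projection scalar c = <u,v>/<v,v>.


Computing <u,v> = 5*5 + 1*5 + 6*7 + 6*8 = 120
Computing <v,v> = 5^2 + 5^2 + 7^2 + 8^2 = 163
Projection coefficient = 120/163 = 0.7362

0.7362


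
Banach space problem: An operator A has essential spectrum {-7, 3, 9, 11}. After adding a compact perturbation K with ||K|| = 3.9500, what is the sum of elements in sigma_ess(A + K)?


By Weyl's theorem, the essential spectrum is invariant under compact perturbations.
sigma_ess(A + K) = sigma_ess(A) = {-7, 3, 9, 11}
Sum = -7 + 3 + 9 + 11 = 16

16


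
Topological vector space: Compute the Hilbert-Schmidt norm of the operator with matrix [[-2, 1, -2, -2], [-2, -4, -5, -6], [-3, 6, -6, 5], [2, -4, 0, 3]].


The Hilbert-Schmidt norm is sqrt(sum of squares of all entries).
Sum of squares = (-2)^2 + 1^2 + (-2)^2 + (-2)^2 + (-2)^2 + (-4)^2 + (-5)^2 + (-6)^2 + (-3)^2 + 6^2 + (-6)^2 + 5^2 + 2^2 + (-4)^2 + 0^2 + 3^2
= 4 + 1 + 4 + 4 + 4 + 16 + 25 + 36 + 9 + 36 + 36 + 25 + 4 + 16 + 0 + 9 = 229
||T||_HS = sqrt(229) = 15.1327

15.1327


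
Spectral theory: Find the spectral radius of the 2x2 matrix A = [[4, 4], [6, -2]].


For a 2x2 matrix, eigenvalues satisfy lambda^2 - (trace)*lambda + det = 0
trace = 4 + -2 = 2
det = 4*-2 - 4*6 = -32
discriminant = 2^2 - 4*(-32) = 132
spectral radius = max |eigenvalue| = 6.7446

6.7446


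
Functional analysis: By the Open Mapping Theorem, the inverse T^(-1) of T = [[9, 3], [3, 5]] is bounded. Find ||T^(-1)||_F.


det(T) = 9*5 - 3*3 = 36
T^(-1) = (1/36) * [[5, -3], [-3, 9]] = [[0.1389, -0.0833], [-0.0833, 0.2500]]
||T^(-1)||_F^2 = 0.1389^2 + (-0.0833)^2 + (-0.0833)^2 + 0.2500^2 = 0.0957
||T^(-1)||_F = sqrt(0.0957) = 0.3093

0.3093


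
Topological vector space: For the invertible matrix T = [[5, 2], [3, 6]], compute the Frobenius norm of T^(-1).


det(T) = 5*6 - 2*3 = 24
T^(-1) = (1/24) * [[6, -2], [-3, 5]] = [[0.2500, -0.0833], [-0.1250, 0.2083]]
||T^(-1)||_F^2 = 0.2500^2 + (-0.0833)^2 + (-0.1250)^2 + 0.2083^2 = 0.1285
||T^(-1)||_F = sqrt(0.1285) = 0.3584

0.3584


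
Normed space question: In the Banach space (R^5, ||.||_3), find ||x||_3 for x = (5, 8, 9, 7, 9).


The l^3 norm = (sum |x_i|^3)^(1/3)
Sum of 3th powers = 125 + 512 + 729 + 343 + 729 = 2438
||x||_3 = (2438)^(1/3) = 13.4590

13.4590


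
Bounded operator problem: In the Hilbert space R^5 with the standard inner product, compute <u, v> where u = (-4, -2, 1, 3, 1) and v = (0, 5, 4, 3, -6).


Computing the standard inner product <u, v> = sum u_i * v_i
= -4*0 + -2*5 + 1*4 + 3*3 + 1*-6
= 0 + -10 + 4 + 9 + -6
= -3

-3


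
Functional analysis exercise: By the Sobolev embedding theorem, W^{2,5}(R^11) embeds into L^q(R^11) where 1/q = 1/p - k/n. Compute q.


Using the Sobolev embedding formula: 1/q = 1/p - k/n
1/q = 1/5 - 2/11 = 1/55
q = 1/(1/55) = 55

55.0000


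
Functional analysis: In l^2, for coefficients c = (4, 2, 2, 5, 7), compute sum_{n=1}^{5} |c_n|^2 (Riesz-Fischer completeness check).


sum |c_n|^2 = 4^2 + 2^2 + 2^2 + 5^2 + 7^2
= 16 + 4 + 4 + 25 + 49
= 98

98


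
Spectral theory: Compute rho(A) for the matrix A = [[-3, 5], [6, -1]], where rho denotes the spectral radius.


For a 2x2 matrix, eigenvalues satisfy lambda^2 - (trace)*lambda + det = 0
trace = -3 + -1 = -4
det = -3*-1 - 5*6 = -27
discriminant = (-4)^2 - 4*(-27) = 124
spectral radius = max |eigenvalue| = 7.5678

7.5678


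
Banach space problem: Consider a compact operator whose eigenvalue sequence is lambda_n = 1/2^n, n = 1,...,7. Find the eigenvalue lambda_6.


The eigenvalue formula gives lambda_6 = 1/2^6
= 1/64
= 0.0156

0.0156


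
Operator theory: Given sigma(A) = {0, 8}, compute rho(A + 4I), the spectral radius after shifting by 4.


Spectrum of A + 4I = {4, 12}
Spectral radius = max |lambda| over the shifted spectrum
= max(4, 12) = 12

12


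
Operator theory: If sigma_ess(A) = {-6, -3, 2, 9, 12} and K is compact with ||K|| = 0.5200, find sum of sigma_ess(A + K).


By Weyl's theorem, the essential spectrum is invariant under compact perturbations.
sigma_ess(A + K) = sigma_ess(A) = {-6, -3, 2, 9, 12}
Sum = -6 + -3 + 2 + 9 + 12 = 14

14


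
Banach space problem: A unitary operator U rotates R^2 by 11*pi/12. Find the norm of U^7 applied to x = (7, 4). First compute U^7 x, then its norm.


U is a rotation by theta = 11*pi/12
U^7 = rotation by 7*theta = 77*pi/12 = 5*pi/12 (mod 2*pi)
cos(5*pi/12) = 0.2588, sin(5*pi/12) = 0.9659
U^7 x = (0.2588 * 7 - 0.9659 * 4, 0.9659 * 7 + 0.2588 * 4)
= (-2.0520, 7.7968)
||U^7 x|| = sqrt((-2.0520)^2 + 7.7968^2) = sqrt(65.0000) = 8.0623

8.0623


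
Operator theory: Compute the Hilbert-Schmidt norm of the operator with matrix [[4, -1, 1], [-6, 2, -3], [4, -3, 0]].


The Hilbert-Schmidt norm is sqrt(sum of squares of all entries).
Sum of squares = 4^2 + (-1)^2 + 1^2 + (-6)^2 + 2^2 + (-3)^2 + 4^2 + (-3)^2 + 0^2
= 16 + 1 + 1 + 36 + 4 + 9 + 16 + 9 + 0 = 92
||T||_HS = sqrt(92) = 9.5917

9.5917


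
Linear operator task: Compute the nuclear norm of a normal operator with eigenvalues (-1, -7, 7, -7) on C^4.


For a normal operator, singular values equal |eigenvalues|.
Trace norm = sum |lambda_i| = 1 + 7 + 7 + 7
= 22

22


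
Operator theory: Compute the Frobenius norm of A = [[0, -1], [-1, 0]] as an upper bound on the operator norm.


||A||_F^2 = sum a_ij^2
= 0^2 + (-1)^2 + (-1)^2 + 0^2
= 0 + 1 + 1 + 0 = 2
||A||_F = sqrt(2) = 1.4142

1.4142


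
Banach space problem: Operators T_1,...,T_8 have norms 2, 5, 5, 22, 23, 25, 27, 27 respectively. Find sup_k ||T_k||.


By the Uniform Boundedness Principle, the supremum of norms is finite.
sup_k ||T_k|| = max(2, 5, 5, 22, 23, 25, 27, 27) = 27

27


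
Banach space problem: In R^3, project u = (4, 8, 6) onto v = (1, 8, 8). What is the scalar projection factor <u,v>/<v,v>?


Computing <u,v> = 4*1 + 8*8 + 6*8 = 116
Computing <v,v> = 1^2 + 8^2 + 8^2 = 129
Projection coefficient = 116/129 = 0.8992

0.8992


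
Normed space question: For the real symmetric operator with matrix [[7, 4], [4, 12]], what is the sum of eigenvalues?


For a self-adjoint (symmetric) matrix, the eigenvalues are real.
The sum of eigenvalues equals the trace of the matrix.
trace = 7 + 12 = 19

19


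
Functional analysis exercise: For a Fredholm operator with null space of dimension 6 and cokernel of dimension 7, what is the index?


The Fredholm index is defined as ind(T) = dim(ker T) - dim(coker T)
= 6 - 7
= -1

-1


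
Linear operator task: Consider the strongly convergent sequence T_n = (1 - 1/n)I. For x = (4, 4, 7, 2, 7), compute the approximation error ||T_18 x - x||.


T_18 x - x = (1 - 1/18)x - x = -x/18
||x|| = sqrt(134) = 11.5758
||T_18 x - x|| = ||x||/18 = 11.5758/18 = 0.6431

0.6431


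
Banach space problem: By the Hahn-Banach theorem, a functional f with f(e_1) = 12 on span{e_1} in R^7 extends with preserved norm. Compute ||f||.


The norm of f is given by ||f|| = sup_{||x||=1} |f(x)|.
On span{e_1}, ||e_1|| = 1, so ||f|| = |f(e_1)| / ||e_1||
= |12| / 1 = 12.0000

12.0000


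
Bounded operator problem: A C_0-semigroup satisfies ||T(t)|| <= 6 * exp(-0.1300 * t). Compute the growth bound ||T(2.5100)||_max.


||T(2.5100)|| <= 6 * exp(-0.1300 * 2.5100)
= 6 * exp(-0.3263)
= 6 * 0.7216
= 4.3295

4.3295


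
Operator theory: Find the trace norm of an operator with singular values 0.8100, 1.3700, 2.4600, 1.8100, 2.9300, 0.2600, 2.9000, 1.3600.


The nuclear norm is the sum of all singular values.
||T||_1 = 0.8100 + 1.3700 + 2.4600 + 1.8100 + 2.9300 + 0.2600 + 2.9000 + 1.3600
= 13.9000

13.9000


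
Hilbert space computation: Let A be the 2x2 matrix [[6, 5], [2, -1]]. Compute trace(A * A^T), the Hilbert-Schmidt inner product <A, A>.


trace(A * A^T) = sum of squares of all entries
= 6^2 + 5^2 + 2^2 + (-1)^2
= 36 + 25 + 4 + 1
= 66

66


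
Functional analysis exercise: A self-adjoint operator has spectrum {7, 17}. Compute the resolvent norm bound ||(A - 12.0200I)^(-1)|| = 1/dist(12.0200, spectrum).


dist(12.0200, {7, 17}) = min(|12.0200 - 7|, |12.0200 - 17|)
= min(5.0200, 4.9800) = 4.9800
Resolvent bound = 1/4.9800 = 0.2008

0.2008


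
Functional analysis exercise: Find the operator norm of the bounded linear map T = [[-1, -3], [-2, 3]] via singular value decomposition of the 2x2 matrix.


A^T A = [[5, -3], [-3, 18]]
trace(A^T A) = 23, det(A^T A) = 81
discriminant = 23^2 - 4*81 = 205
Largest eigenvalue of A^T A = (trace + sqrt(disc))/2 = 18.6589
||T|| = sqrt(18.6589) = 4.3196

4.3196


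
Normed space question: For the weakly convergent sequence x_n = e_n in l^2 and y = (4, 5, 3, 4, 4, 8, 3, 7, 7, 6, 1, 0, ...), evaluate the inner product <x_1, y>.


x_1 = e_1 is the standard basis vector with 1 in position 1.
<x_1, y> = y_1 = 4
As n -> infinity, <x_n, y> -> 0, confirming weak convergence of (x_n) to 0.

4


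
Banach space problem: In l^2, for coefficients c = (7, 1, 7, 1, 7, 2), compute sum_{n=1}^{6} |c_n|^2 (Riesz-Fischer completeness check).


sum |c_n|^2 = 7^2 + 1^2 + 7^2 + 1^2 + 7^2 + 2^2
= 49 + 1 + 49 + 1 + 49 + 4
= 153

153


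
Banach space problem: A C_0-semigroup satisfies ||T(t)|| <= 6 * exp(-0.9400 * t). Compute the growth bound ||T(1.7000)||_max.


||T(1.7000)|| <= 6 * exp(-0.9400 * 1.7000)
= 6 * exp(-1.5980)
= 6 * 0.2023
= 1.2138

1.2138


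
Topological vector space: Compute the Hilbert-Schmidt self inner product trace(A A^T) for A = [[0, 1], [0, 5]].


trace(A * A^T) = sum of squares of all entries
= 0^2 + 1^2 + 0^2 + 5^2
= 0 + 1 + 0 + 25
= 26

26


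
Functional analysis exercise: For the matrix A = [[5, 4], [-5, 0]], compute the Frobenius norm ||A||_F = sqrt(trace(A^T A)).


||A||_F^2 = sum a_ij^2
= 5^2 + 4^2 + (-5)^2 + 0^2
= 25 + 16 + 25 + 0 = 66
||A||_F = sqrt(66) = 8.1240

8.1240


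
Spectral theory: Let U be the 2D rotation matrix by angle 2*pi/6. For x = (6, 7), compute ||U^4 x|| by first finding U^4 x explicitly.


U is a rotation by theta = 2*pi/6
U^4 = rotation by 4*theta = 8*pi/6
cos(8*pi/6) = -0.5000, sin(8*pi/6) = -0.8660
U^4 x = (-0.5000 * 6 - -0.8660 * 7, -0.8660 * 6 + -0.5000 * 7)
= (3.0622, -8.6962)
||U^4 x|| = sqrt(3.0622^2 + (-8.6962)^2) = sqrt(85.0000) = 9.2195

9.2195


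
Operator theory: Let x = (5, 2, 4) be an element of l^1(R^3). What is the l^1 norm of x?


The l^1 norm equals the sum of absolute values of all components.
||x||_1 = 5 + 2 + 4
= 11

11.0000


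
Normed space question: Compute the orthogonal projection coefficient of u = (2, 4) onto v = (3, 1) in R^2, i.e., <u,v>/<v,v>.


Computing <u,v> = 2*3 + 4*1 = 10
Computing <v,v> = 3^2 + 1^2 = 10
Projection coefficient = 10/10 = 1.0000

1.0000


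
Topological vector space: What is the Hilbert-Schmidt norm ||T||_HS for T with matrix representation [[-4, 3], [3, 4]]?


The Hilbert-Schmidt norm is sqrt(sum of squares of all entries).
Sum of squares = (-4)^2 + 3^2 + 3^2 + 4^2
= 16 + 9 + 9 + 16 = 50
||T||_HS = sqrt(50) = 7.0711

7.0711


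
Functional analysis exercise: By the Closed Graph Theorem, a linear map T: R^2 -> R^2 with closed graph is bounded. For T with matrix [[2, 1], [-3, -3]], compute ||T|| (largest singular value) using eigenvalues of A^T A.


A^T A = [[13, 11], [11, 10]]
trace(A^T A) = 23, det(A^T A) = 9
discriminant = 23^2 - 4*9 = 493
Largest eigenvalue of A^T A = (trace + sqrt(disc))/2 = 22.6018
||T|| = sqrt(22.6018) = 4.7541

4.7541


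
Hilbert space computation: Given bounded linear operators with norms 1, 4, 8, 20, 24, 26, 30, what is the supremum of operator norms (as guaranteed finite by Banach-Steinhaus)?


By the Uniform Boundedness Principle, the supremum of norms is finite.
sup_k ||T_k|| = max(1, 4, 8, 20, 24, 26, 30) = 30

30


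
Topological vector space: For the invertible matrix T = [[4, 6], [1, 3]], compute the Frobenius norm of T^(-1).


det(T) = 4*3 - 6*1 = 6
T^(-1) = (1/6) * [[3, -6], [-1, 4]] = [[0.5000, -1.0000], [-0.1667, 0.6667]]
||T^(-1)||_F^2 = 0.5000^2 + (-1.0000)^2 + (-0.1667)^2 + 0.6667^2 = 1.7222
||T^(-1)||_F = sqrt(1.7222) = 1.3123

1.3123


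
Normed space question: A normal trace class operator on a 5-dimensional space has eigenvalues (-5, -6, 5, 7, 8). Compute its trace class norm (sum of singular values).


For a normal operator, singular values equal |eigenvalues|.
Trace norm = sum |lambda_i| = 5 + 6 + 5 + 7 + 8
= 31

31


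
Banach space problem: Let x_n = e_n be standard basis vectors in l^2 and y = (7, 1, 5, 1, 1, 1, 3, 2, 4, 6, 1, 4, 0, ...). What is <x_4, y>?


x_4 = e_4 is the standard basis vector with 1 in position 4.
<x_4, y> = y_4 = 1
As n -> infinity, <x_n, y> -> 0, confirming weak convergence of (x_n) to 0.

1


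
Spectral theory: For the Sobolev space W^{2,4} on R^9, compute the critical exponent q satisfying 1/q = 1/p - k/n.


Using the Sobolev embedding formula: 1/q = 1/p - k/n
1/q = 1/4 - 2/9 = 1/36
q = 1/(1/36) = 36

36.0000


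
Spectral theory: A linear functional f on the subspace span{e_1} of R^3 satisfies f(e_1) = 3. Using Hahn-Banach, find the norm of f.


The norm of f is given by ||f|| = sup_{||x||=1} |f(x)|.
On span{e_1}, ||e_1|| = 1, so ||f|| = |f(e_1)| / ||e_1||
= |3| / 1 = 3.0000

3.0000


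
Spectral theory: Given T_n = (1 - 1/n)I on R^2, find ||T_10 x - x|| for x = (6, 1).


T_10 x - x = (1 - 1/10)x - x = -x/10
||x|| = sqrt(37) = 6.0828
||T_10 x - x|| = ||x||/10 = 6.0828/10 = 0.6083

0.6083


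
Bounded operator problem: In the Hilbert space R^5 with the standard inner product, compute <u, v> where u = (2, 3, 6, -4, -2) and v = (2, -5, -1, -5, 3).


Computing the standard inner product <u, v> = sum u_i * v_i
= 2*2 + 3*-5 + 6*-1 + -4*-5 + -2*3
= 4 + -15 + -6 + 20 + -6
= -3

-3


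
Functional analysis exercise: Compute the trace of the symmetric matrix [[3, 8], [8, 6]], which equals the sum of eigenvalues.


For a self-adjoint (symmetric) matrix, the eigenvalues are real.
The sum of eigenvalues equals the trace of the matrix.
trace = 3 + 6 = 9

9


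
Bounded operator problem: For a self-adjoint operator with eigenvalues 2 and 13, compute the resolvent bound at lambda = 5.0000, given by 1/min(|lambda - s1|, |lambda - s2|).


dist(5.0000, {2, 13}) = min(|5.0000 - 2|, |5.0000 - 13|)
= min(3.0000, 8.0000) = 3.0000
Resolvent bound = 1/3.0000 = 0.3333

0.3333


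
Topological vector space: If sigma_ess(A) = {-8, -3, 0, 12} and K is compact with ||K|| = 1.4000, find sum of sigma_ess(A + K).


By Weyl's theorem, the essential spectrum is invariant under compact perturbations.
sigma_ess(A + K) = sigma_ess(A) = {-8, -3, 0, 12}
Sum = -8 + -3 + 0 + 12 = 1

1


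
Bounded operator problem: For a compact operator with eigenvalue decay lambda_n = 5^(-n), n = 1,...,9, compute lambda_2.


The eigenvalue formula gives lambda_2 = 1/5^2
= 1/25
= 0.0400

0.0400


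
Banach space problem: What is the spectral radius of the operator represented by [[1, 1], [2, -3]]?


For a 2x2 matrix, eigenvalues satisfy lambda^2 - (trace)*lambda + det = 0
trace = 1 + -3 = -2
det = 1*-3 - 1*2 = -5
discriminant = (-2)^2 - 4*(-5) = 24
spectral radius = max |eigenvalue| = 3.4495

3.4495


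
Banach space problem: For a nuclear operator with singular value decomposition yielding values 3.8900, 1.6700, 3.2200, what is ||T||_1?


The nuclear norm is the sum of all singular values.
||T||_1 = 3.8900 + 1.6700 + 3.2200
= 8.7800

8.7800


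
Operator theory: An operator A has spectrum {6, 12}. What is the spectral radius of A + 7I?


Spectrum of A + 7I = {13, 19}
Spectral radius = max |lambda| over the shifted spectrum
= max(13, 19) = 19

19


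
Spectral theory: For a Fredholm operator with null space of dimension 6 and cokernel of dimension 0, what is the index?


The Fredholm index is defined as ind(T) = dim(ker T) - dim(coker T)
= 6 - 0
= 6

6


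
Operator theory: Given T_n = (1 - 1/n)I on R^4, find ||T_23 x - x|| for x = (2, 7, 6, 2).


T_23 x - x = (1 - 1/23)x - x = -x/23
||x|| = sqrt(93) = 9.6437
||T_23 x - x|| = ||x||/23 = 9.6437/23 = 0.4193

0.4193


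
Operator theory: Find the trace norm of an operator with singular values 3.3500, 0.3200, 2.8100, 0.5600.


The nuclear norm is the sum of all singular values.
||T||_1 = 3.3500 + 0.3200 + 2.8100 + 0.5600
= 7.0400

7.0400


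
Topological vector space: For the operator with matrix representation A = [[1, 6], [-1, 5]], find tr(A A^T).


trace(A * A^T) = sum of squares of all entries
= 1^2 + 6^2 + (-1)^2 + 5^2
= 1 + 36 + 1 + 25
= 63

63


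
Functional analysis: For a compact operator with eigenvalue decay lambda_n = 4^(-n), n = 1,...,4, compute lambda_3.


The eigenvalue formula gives lambda_3 = 1/4^3
= 1/64
= 0.0156

0.0156


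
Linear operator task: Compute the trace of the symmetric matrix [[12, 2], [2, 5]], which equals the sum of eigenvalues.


For a self-adjoint (symmetric) matrix, the eigenvalues are real.
The sum of eigenvalues equals the trace of the matrix.
trace = 12 + 5 = 17

17


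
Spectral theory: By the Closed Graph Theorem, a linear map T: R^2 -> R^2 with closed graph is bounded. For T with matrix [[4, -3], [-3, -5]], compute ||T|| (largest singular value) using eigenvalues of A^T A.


A^T A = [[25, 3], [3, 34]]
trace(A^T A) = 59, det(A^T A) = 841
discriminant = 59^2 - 4*841 = 117
Largest eigenvalue of A^T A = (trace + sqrt(disc))/2 = 34.9083
||T|| = sqrt(34.9083) = 5.9083

5.9083


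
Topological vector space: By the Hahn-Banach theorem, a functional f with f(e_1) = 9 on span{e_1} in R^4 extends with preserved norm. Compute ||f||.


The norm of f is given by ||f|| = sup_{||x||=1} |f(x)|.
On span{e_1}, ||e_1|| = 1, so ||f|| = |f(e_1)| / ||e_1||
= |9| / 1 = 9.0000

9.0000


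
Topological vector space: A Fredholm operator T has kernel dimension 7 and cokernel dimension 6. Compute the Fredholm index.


The Fredholm index is defined as ind(T) = dim(ker T) - dim(coker T)
= 7 - 6
= 1

1


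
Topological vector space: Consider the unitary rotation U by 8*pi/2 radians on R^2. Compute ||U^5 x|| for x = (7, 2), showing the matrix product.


U is a rotation by theta = 8*pi/2
U^5 = rotation by 5*theta = 40*pi/2 = 0*pi/2 (mod 2*pi)
cos(0*pi/2) = 1.0000, sin(0*pi/2) = 0.0000
U^5 x = (1.0000 * 7 - 0.0000 * 2, 0.0000 * 7 + 1.0000 * 2)
= (7.0000, 2.0000)
||U^5 x|| = sqrt(7.0000^2 + 2.0000^2) = sqrt(53.0000) = 7.2801

7.2801


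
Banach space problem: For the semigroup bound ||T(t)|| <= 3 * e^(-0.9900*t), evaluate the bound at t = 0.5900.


||T(0.5900)|| <= 3 * exp(-0.9900 * 0.5900)
= 3 * exp(-0.5841)
= 3 * 0.5576
= 1.6728

1.6728


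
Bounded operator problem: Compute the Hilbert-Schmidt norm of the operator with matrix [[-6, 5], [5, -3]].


The Hilbert-Schmidt norm is sqrt(sum of squares of all entries).
Sum of squares = (-6)^2 + 5^2 + 5^2 + (-3)^2
= 36 + 25 + 25 + 9 = 95
||T||_HS = sqrt(95) = 9.7468

9.7468


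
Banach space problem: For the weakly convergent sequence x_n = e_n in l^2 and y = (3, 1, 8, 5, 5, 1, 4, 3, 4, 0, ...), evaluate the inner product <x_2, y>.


x_2 = e_2 is the standard basis vector with 1 in position 2.
<x_2, y> = y_2 = 1
As n -> infinity, <x_n, y> -> 0, confirming weak convergence of (x_n) to 0.

1


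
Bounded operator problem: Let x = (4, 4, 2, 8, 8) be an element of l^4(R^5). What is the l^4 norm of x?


The l^4 norm = (sum |x_i|^4)^(1/4)
Sum of 4th powers = 256 + 256 + 16 + 4096 + 4096 = 8720
||x||_4 = (8720)^(1/4) = 9.6634

9.6634


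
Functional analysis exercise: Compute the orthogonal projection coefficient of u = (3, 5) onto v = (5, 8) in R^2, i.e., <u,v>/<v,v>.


Computing <u,v> = 3*5 + 5*8 = 55
Computing <v,v> = 5^2 + 8^2 = 89
Projection coefficient = 55/89 = 0.6180

0.6180


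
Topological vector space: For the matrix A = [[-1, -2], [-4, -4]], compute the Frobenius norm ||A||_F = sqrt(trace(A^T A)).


||A||_F^2 = sum a_ij^2
= (-1)^2 + (-2)^2 + (-4)^2 + (-4)^2
= 1 + 4 + 16 + 16 = 37
||A||_F = sqrt(37) = 6.0828

6.0828


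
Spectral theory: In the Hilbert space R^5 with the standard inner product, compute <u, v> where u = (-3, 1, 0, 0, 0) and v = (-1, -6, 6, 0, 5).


Computing the standard inner product <u, v> = sum u_i * v_i
= -3*-1 + 1*-6 + 0*6 + 0*0 + 0*5
= 3 + -6 + 0 + 0 + 0
= -3

-3


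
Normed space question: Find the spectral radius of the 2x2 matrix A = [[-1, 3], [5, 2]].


For a 2x2 matrix, eigenvalues satisfy lambda^2 - (trace)*lambda + det = 0
trace = -1 + 2 = 1
det = -1*2 - 3*5 = -17
discriminant = 1^2 - 4*(-17) = 69
spectral radius = max |eigenvalue| = 4.6533

4.6533


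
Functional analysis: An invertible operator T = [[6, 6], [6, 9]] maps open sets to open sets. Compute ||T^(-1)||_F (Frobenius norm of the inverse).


det(T) = 6*9 - 6*6 = 18
T^(-1) = (1/18) * [[9, -6], [-6, 6]] = [[0.5000, -0.3333], [-0.3333, 0.3333]]
||T^(-1)||_F^2 = 0.5000^2 + (-0.3333)^2 + (-0.3333)^2 + 0.3333^2 = 0.5833
||T^(-1)||_F = sqrt(0.5833) = 0.7638

0.7638


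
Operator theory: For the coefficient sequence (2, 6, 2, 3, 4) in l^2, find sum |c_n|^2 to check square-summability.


sum |c_n|^2 = 2^2 + 6^2 + 2^2 + 3^2 + 4^2
= 4 + 36 + 4 + 9 + 16
= 69

69


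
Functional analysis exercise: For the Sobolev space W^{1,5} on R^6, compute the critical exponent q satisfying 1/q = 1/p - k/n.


Using the Sobolev embedding formula: 1/q = 1/p - k/n
1/q = 1/5 - 1/6 = 1/30
q = 1/(1/30) = 30

30.0000
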